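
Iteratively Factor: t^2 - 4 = (t - 2)*(t + 2)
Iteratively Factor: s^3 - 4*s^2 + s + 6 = (s - 3)*(s^2 - s - 2) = (s - 3)*(s + 1)*(s - 2)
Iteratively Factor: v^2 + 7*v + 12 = (v + 3)*(v + 4)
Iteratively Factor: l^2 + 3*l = (l)*(l + 3)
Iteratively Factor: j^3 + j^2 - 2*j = (j - 1)*(j^2 + 2*j) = j*(j - 1)*(j + 2)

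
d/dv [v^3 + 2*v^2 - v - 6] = 3*v^2 + 4*v - 1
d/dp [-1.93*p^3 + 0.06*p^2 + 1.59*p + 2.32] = -5.79*p^2 + 0.12*p + 1.59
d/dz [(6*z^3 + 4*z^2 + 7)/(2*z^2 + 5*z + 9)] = (12*z^4 + 60*z^3 + 182*z^2 + 44*z - 35)/(4*z^4 + 20*z^3 + 61*z^2 + 90*z + 81)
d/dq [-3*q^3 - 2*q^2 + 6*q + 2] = -9*q^2 - 4*q + 6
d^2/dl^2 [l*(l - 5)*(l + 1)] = 6*l - 8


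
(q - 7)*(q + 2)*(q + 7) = q^3 + 2*q^2 - 49*q - 98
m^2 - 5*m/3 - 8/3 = (m - 8/3)*(m + 1)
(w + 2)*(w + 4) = w^2 + 6*w + 8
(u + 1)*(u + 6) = u^2 + 7*u + 6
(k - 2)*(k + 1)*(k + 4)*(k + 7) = k^4 + 10*k^3 + 15*k^2 - 50*k - 56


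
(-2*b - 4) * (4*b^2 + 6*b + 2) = -8*b^3 - 28*b^2 - 28*b - 8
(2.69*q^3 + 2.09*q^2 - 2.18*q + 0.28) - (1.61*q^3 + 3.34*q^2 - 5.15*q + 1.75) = 1.08*q^3 - 1.25*q^2 + 2.97*q - 1.47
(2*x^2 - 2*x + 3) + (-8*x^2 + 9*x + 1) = -6*x^2 + 7*x + 4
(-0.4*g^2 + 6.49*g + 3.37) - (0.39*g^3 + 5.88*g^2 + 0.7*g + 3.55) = -0.39*g^3 - 6.28*g^2 + 5.79*g - 0.18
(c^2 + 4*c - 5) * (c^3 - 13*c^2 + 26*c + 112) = c^5 - 9*c^4 - 31*c^3 + 281*c^2 + 318*c - 560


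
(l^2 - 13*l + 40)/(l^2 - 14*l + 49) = (l^2 - 13*l + 40)/(l^2 - 14*l + 49)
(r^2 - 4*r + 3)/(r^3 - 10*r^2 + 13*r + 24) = (r - 1)/(r^2 - 7*r - 8)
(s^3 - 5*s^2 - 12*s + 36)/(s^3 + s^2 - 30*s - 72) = (s - 2)/(s + 4)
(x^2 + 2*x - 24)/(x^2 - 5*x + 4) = (x + 6)/(x - 1)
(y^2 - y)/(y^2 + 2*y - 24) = y*(y - 1)/(y^2 + 2*y - 24)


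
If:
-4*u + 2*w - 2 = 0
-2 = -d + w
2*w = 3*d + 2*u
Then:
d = -1/2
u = -7/4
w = -5/2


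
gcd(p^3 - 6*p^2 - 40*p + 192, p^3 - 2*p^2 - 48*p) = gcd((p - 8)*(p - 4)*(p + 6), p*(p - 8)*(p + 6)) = p^2 - 2*p - 48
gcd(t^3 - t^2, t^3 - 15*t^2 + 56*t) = t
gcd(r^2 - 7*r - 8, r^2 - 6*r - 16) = r - 8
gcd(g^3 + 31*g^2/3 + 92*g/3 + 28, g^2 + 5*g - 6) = g + 6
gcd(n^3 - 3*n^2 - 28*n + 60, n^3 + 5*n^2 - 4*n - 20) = n^2 + 3*n - 10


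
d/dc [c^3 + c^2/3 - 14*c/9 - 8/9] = 3*c^2 + 2*c/3 - 14/9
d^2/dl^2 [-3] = 0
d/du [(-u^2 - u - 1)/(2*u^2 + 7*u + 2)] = 5*(1 - u^2)/(4*u^4 + 28*u^3 + 57*u^2 + 28*u + 4)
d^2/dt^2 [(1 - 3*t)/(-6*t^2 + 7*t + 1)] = 2*(27*(1 - 2*t)*(-6*t^2 + 7*t + 1) - (3*t - 1)*(12*t - 7)^2)/(-6*t^2 + 7*t + 1)^3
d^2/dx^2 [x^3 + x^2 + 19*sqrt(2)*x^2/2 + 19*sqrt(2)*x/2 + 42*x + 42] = 6*x + 2 + 19*sqrt(2)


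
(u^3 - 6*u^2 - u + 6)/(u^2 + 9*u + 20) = (u^3 - 6*u^2 - u + 6)/(u^2 + 9*u + 20)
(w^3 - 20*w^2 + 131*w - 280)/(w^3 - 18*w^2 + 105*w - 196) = (w^2 - 13*w + 40)/(w^2 - 11*w + 28)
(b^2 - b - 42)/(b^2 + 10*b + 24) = (b - 7)/(b + 4)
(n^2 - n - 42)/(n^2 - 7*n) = (n + 6)/n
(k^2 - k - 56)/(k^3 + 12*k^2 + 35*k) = (k - 8)/(k*(k + 5))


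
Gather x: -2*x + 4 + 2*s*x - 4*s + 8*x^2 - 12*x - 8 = -4*s + 8*x^2 + x*(2*s - 14) - 4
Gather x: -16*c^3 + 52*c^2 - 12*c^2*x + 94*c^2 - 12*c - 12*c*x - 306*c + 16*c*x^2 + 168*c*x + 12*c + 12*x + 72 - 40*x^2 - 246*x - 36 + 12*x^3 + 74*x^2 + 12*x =-16*c^3 + 146*c^2 - 306*c + 12*x^3 + x^2*(16*c + 34) + x*(-12*c^2 + 156*c - 222) + 36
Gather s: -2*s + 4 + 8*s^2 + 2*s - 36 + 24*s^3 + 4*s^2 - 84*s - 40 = 24*s^3 + 12*s^2 - 84*s - 72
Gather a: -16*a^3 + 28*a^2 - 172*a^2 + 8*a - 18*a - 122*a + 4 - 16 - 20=-16*a^3 - 144*a^2 - 132*a - 32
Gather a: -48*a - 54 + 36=-48*a - 18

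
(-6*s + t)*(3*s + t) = -18*s^2 - 3*s*t + t^2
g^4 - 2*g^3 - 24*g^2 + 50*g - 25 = (g - 5)*(g - 1)^2*(g + 5)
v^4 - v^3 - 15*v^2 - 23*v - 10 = (v - 5)*(v + 1)^2*(v + 2)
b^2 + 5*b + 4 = (b + 1)*(b + 4)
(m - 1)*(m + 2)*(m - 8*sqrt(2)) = m^3 - 8*sqrt(2)*m^2 + m^2 - 8*sqrt(2)*m - 2*m + 16*sqrt(2)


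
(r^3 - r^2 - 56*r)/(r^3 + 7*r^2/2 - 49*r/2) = 2*(r - 8)/(2*r - 7)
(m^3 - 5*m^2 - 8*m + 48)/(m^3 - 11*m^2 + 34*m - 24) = (m^2 - m - 12)/(m^2 - 7*m + 6)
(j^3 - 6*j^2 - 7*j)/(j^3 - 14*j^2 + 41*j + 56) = j/(j - 8)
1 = 1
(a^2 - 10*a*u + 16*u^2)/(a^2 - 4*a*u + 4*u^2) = (-a + 8*u)/(-a + 2*u)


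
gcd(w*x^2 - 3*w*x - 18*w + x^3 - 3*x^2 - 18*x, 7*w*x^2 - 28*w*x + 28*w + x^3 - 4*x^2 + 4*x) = 1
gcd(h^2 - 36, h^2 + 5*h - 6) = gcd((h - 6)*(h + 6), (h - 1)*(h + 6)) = h + 6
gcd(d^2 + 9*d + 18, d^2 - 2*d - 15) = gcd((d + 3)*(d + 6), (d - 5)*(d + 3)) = d + 3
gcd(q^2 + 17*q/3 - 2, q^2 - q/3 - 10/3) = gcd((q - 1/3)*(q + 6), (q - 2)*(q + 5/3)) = 1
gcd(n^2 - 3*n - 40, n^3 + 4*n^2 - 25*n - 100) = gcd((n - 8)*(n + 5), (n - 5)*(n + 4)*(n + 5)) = n + 5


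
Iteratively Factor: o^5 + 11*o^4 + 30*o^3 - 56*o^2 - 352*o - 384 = (o + 4)*(o^4 + 7*o^3 + 2*o^2 - 64*o - 96) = (o + 4)^2*(o^3 + 3*o^2 - 10*o - 24) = (o + 4)^3*(o^2 - o - 6) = (o + 2)*(o + 4)^3*(o - 3)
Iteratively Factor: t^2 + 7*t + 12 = (t + 3)*(t + 4)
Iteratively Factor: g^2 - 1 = (g + 1)*(g - 1)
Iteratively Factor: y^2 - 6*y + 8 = (y - 4)*(y - 2)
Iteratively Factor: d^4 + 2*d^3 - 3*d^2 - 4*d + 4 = (d - 1)*(d^3 + 3*d^2 - 4) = (d - 1)^2*(d^2 + 4*d + 4) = (d - 1)^2*(d + 2)*(d + 2)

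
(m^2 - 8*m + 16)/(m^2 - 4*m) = (m - 4)/m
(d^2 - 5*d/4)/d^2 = (d - 5/4)/d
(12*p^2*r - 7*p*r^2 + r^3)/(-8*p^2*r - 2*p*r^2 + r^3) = (-3*p + r)/(2*p + r)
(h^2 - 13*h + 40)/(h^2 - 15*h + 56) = (h - 5)/(h - 7)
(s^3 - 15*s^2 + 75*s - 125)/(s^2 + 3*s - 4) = (s^3 - 15*s^2 + 75*s - 125)/(s^2 + 3*s - 4)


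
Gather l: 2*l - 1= 2*l - 1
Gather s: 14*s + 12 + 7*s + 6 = 21*s + 18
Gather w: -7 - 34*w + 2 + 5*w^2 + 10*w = 5*w^2 - 24*w - 5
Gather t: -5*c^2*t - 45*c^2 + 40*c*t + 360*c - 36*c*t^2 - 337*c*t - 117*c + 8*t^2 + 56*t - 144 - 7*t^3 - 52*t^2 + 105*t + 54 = -45*c^2 + 243*c - 7*t^3 + t^2*(-36*c - 44) + t*(-5*c^2 - 297*c + 161) - 90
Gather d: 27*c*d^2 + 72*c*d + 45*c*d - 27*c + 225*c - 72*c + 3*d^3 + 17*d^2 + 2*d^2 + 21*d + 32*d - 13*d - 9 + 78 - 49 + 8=126*c + 3*d^3 + d^2*(27*c + 19) + d*(117*c + 40) + 28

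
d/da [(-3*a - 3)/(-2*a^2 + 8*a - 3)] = 3*(2*a^2 - 8*a - 4*(a - 2)*(a + 1) + 3)/(2*a^2 - 8*a + 3)^2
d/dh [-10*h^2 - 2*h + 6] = -20*h - 2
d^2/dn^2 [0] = 0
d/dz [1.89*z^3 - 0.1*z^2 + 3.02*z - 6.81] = 5.67*z^2 - 0.2*z + 3.02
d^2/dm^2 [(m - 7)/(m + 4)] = -22/(m + 4)^3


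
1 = 1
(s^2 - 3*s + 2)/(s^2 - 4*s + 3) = (s - 2)/(s - 3)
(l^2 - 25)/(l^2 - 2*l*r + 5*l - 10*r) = (5 - l)/(-l + 2*r)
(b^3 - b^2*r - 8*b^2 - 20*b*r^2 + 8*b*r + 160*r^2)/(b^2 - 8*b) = b - r - 20*r^2/b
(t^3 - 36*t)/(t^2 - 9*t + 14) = t*(t^2 - 36)/(t^2 - 9*t + 14)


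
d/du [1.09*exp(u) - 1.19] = 1.09*exp(u)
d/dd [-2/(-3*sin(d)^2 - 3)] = -8*sin(2*d)/(3*(cos(2*d) - 3)^2)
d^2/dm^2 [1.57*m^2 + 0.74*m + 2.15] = 3.14000000000000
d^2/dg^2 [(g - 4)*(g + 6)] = 2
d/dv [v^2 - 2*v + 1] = 2*v - 2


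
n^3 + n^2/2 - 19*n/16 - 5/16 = (n - 1)*(n + 1/4)*(n + 5/4)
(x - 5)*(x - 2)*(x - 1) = x^3 - 8*x^2 + 17*x - 10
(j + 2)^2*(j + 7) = j^3 + 11*j^2 + 32*j + 28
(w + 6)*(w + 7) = w^2 + 13*w + 42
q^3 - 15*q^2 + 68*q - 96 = (q - 8)*(q - 4)*(q - 3)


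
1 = 1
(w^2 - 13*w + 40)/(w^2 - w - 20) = (w - 8)/(w + 4)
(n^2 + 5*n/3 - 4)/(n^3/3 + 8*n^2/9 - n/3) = 3*(3*n - 4)/(n*(3*n - 1))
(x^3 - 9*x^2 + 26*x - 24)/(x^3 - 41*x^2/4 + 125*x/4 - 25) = 4*(x^2 - 5*x + 6)/(4*x^2 - 25*x + 25)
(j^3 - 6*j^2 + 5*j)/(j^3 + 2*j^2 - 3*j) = (j - 5)/(j + 3)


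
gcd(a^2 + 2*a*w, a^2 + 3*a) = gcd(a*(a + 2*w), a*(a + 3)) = a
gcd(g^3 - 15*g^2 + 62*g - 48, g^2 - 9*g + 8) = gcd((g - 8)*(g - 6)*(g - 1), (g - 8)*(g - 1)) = g^2 - 9*g + 8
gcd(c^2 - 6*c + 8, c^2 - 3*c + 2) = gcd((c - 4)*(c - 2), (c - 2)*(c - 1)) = c - 2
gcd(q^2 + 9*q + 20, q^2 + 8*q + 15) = q + 5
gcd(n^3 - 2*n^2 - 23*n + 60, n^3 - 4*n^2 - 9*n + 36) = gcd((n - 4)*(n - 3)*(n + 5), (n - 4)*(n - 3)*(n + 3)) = n^2 - 7*n + 12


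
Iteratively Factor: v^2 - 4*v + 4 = (v - 2)*(v - 2)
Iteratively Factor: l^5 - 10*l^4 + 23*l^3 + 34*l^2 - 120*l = (l + 2)*(l^4 - 12*l^3 + 47*l^2 - 60*l) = l*(l + 2)*(l^3 - 12*l^2 + 47*l - 60) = l*(l - 5)*(l + 2)*(l^2 - 7*l + 12) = l*(l - 5)*(l - 3)*(l + 2)*(l - 4)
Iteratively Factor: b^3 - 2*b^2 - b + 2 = (b - 2)*(b^2 - 1) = (b - 2)*(b - 1)*(b + 1)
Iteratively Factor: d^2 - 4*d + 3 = (d - 3)*(d - 1)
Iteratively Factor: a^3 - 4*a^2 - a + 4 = (a - 1)*(a^2 - 3*a - 4) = (a - 4)*(a - 1)*(a + 1)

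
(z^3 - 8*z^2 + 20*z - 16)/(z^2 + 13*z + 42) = (z^3 - 8*z^2 + 20*z - 16)/(z^2 + 13*z + 42)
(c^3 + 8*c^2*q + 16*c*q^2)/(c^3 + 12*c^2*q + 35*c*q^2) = (c^2 + 8*c*q + 16*q^2)/(c^2 + 12*c*q + 35*q^2)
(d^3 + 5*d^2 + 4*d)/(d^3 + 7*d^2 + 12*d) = (d + 1)/(d + 3)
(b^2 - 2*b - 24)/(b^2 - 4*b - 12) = (b + 4)/(b + 2)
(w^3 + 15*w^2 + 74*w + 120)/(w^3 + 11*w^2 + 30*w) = (w + 4)/w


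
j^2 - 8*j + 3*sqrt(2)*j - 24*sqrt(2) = (j - 8)*(j + 3*sqrt(2))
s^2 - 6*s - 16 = (s - 8)*(s + 2)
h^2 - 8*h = h*(h - 8)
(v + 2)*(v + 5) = v^2 + 7*v + 10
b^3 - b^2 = b^2*(b - 1)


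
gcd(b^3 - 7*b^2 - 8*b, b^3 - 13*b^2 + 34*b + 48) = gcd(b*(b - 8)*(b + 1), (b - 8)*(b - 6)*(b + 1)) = b^2 - 7*b - 8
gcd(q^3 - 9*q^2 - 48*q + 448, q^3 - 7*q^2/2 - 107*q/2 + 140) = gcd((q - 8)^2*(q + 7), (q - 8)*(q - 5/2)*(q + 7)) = q^2 - q - 56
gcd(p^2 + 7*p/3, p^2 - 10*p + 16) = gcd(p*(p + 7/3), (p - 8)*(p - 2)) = 1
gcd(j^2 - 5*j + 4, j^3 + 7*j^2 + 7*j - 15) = j - 1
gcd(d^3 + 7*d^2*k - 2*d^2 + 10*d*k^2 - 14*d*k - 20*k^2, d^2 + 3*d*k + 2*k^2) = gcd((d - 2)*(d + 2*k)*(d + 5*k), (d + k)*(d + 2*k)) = d + 2*k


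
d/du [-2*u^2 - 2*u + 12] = -4*u - 2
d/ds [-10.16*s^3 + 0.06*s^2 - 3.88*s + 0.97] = -30.48*s^2 + 0.12*s - 3.88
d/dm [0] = 0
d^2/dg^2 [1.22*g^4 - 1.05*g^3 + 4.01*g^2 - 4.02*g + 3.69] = 14.64*g^2 - 6.3*g + 8.02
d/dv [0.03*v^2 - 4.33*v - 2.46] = 0.06*v - 4.33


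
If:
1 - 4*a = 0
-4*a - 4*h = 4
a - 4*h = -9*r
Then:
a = 1/4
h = -5/4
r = -7/12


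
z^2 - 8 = (z - 2*sqrt(2))*(z + 2*sqrt(2))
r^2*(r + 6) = r^3 + 6*r^2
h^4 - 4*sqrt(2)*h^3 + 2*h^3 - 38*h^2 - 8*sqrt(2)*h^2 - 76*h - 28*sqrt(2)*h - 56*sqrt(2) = (h + 2)*(h - 7*sqrt(2))*(h + sqrt(2))*(h + 2*sqrt(2))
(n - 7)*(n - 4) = n^2 - 11*n + 28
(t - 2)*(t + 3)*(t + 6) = t^3 + 7*t^2 - 36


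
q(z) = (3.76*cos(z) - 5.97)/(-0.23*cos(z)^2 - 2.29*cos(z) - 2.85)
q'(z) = (-0.46*sin(z)*cos(z) - 2.29*sin(z))*(3.76*cos(z) - 5.97)/(-0.23*cos(z)^2 - 2.29*cos(z) - 2.85)^2 - 3.76*sin(z)/(-0.23*cos(z)^2 - 2.29*cos(z) - 2.85) = (-0.8648*cos(z)^2 + 2.7462*cos(z) + 24.3873)*sin(z)/(0.0529*cos(z)^4 + 1.0534*cos(z)^3 + 6.5551*cos(z)^2 + 13.053*cos(z) + 8.1225)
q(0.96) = 0.90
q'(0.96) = 1.17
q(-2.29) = 5.86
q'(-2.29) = -8.04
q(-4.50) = 2.84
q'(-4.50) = 4.11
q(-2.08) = 4.36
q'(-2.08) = -6.24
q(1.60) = 2.18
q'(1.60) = 3.14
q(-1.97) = 3.73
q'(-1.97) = -5.37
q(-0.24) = 0.44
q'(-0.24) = -0.22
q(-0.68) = 0.64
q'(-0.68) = -0.72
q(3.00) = 11.99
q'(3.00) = 4.50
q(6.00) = 0.45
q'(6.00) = -0.26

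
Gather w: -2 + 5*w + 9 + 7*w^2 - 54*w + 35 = 7*w^2 - 49*w + 42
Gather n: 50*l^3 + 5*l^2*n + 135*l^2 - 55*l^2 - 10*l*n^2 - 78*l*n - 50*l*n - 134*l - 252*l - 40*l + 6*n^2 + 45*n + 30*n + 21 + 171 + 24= 50*l^3 + 80*l^2 - 426*l + n^2*(6 - 10*l) + n*(5*l^2 - 128*l + 75) + 216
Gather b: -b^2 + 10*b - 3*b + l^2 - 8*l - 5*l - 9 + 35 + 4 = -b^2 + 7*b + l^2 - 13*l + 30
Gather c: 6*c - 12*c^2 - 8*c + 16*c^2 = 4*c^2 - 2*c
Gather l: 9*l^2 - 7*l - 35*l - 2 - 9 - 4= 9*l^2 - 42*l - 15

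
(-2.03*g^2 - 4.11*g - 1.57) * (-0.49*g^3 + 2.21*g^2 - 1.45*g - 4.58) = 0.9947*g^5 - 2.4724*g^4 - 5.3703*g^3 + 11.7872*g^2 + 21.1003*g + 7.1906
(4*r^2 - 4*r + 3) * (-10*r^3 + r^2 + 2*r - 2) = -40*r^5 + 44*r^4 - 26*r^3 - 13*r^2 + 14*r - 6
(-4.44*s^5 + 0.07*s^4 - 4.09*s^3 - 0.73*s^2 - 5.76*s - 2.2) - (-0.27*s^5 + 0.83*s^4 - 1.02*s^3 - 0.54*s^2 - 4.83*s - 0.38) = -4.17*s^5 - 0.76*s^4 - 3.07*s^3 - 0.19*s^2 - 0.93*s - 1.82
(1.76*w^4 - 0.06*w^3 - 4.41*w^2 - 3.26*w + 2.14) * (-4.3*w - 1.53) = -7.568*w^5 - 2.4348*w^4 + 19.0548*w^3 + 20.7653*w^2 - 4.2142*w - 3.2742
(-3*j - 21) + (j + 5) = -2*j - 16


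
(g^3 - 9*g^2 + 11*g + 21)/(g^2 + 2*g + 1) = (g^2 - 10*g + 21)/(g + 1)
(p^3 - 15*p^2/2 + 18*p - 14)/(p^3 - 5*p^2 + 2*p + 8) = (p^2 - 11*p/2 + 7)/(p^2 - 3*p - 4)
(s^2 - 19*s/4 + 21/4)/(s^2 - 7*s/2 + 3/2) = (4*s - 7)/(2*(2*s - 1))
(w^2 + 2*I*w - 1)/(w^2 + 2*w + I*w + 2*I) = (w + I)/(w + 2)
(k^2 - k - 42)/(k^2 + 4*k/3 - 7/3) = 3*(k^2 - k - 42)/(3*k^2 + 4*k - 7)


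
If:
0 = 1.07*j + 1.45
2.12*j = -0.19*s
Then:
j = -1.36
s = 15.12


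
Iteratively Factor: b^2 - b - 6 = (b + 2)*(b - 3)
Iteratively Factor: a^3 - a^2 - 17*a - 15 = (a - 5)*(a^2 + 4*a + 3) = (a - 5)*(a + 1)*(a + 3)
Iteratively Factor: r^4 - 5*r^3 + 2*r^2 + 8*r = (r)*(r^3 - 5*r^2 + 2*r + 8) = r*(r - 2)*(r^2 - 3*r - 4) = r*(r - 4)*(r - 2)*(r + 1)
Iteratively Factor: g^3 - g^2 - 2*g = (g)*(g^2 - g - 2) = g*(g + 1)*(g - 2)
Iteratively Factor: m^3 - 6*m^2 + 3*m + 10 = (m - 5)*(m^2 - m - 2) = (m - 5)*(m - 2)*(m + 1)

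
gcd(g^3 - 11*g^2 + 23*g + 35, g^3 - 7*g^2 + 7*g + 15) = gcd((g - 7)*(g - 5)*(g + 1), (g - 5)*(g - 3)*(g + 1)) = g^2 - 4*g - 5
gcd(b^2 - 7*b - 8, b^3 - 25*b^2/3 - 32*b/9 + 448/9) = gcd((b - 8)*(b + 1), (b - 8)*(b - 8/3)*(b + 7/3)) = b - 8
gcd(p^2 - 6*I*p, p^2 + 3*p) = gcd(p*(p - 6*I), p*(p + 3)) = p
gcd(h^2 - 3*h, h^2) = h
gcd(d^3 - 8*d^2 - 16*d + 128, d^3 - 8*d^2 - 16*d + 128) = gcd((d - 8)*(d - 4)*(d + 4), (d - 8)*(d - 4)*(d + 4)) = d^3 - 8*d^2 - 16*d + 128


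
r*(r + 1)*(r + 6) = r^3 + 7*r^2 + 6*r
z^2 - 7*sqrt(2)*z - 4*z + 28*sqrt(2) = (z - 4)*(z - 7*sqrt(2))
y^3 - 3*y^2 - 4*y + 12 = (y - 3)*(y - 2)*(y + 2)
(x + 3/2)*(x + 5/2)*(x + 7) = x^3 + 11*x^2 + 127*x/4 + 105/4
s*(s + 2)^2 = s^3 + 4*s^2 + 4*s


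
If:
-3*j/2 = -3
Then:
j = 2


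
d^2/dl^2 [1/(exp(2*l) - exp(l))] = -((exp(l) - 1)*(4*exp(l) - 1) - 2*(2*exp(l) - 1)^2)*exp(-l)/(exp(l) - 1)^3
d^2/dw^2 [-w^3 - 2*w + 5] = -6*w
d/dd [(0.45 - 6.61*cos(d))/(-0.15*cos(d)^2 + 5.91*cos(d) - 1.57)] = (0.9915*cos(d)^2 - 0.134999999999998*cos(d) - 7.7182)*sin(d)/(0.0225*cos(d)^4 - 1.773*cos(d)^3 + 35.3991*cos(d)^2 - 18.5574*cos(d) + 2.4649)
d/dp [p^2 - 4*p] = 2*p - 4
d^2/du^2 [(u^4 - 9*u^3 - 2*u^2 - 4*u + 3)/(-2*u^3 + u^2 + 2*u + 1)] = 2*(21*u^6 + 144*u^5 + 21*u^4 + 103*u^3 + 117*u^2 - 21*u - 15)/(8*u^9 - 12*u^8 - 18*u^7 + 11*u^6 + 30*u^5 + 9*u^4 - 14*u^3 - 15*u^2 - 6*u - 1)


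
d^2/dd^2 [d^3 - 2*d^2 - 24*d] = 6*d - 4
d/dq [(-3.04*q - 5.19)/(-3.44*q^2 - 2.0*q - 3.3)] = (10.4576*q^2 + 6.08*q - (3.04*q + 5.19)*(6.88*q + 2.0) + 10.032)/(3.44*q^2 + 2.0*q + 3.3)^2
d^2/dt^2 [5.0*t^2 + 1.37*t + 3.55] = 10.0000000000000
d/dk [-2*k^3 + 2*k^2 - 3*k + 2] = -6*k^2 + 4*k - 3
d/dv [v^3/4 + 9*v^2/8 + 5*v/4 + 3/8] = 3*v^2/4 + 9*v/4 + 5/4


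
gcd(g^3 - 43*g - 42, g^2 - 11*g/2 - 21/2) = g - 7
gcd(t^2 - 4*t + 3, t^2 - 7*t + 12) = t - 3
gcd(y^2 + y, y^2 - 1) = y + 1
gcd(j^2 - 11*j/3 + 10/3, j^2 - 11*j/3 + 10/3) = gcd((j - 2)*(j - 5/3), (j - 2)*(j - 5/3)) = j^2 - 11*j/3 + 10/3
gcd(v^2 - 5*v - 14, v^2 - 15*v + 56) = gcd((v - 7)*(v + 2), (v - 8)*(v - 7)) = v - 7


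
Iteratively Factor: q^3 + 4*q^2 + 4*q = (q + 2)*(q^2 + 2*q) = q*(q + 2)*(q + 2)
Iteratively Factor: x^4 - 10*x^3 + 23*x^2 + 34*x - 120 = (x - 4)*(x^3 - 6*x^2 - x + 30) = (x - 4)*(x + 2)*(x^2 - 8*x + 15) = (x - 5)*(x - 4)*(x + 2)*(x - 3)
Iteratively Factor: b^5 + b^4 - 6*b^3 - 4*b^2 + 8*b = (b + 2)*(b^4 - b^3 - 4*b^2 + 4*b) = (b - 2)*(b + 2)*(b^3 + b^2 - 2*b) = b*(b - 2)*(b + 2)*(b^2 + b - 2) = b*(b - 2)*(b - 1)*(b + 2)*(b + 2)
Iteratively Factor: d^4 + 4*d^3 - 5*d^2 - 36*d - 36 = (d + 2)*(d^3 + 2*d^2 - 9*d - 18) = (d + 2)*(d + 3)*(d^2 - d - 6) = (d + 2)^2*(d + 3)*(d - 3)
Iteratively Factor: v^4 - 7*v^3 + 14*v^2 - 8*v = (v)*(v^3 - 7*v^2 + 14*v - 8) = v*(v - 1)*(v^2 - 6*v + 8) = v*(v - 2)*(v - 1)*(v - 4)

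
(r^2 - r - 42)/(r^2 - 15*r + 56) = (r + 6)/(r - 8)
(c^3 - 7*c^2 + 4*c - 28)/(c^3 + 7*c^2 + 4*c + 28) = (c - 7)/(c + 7)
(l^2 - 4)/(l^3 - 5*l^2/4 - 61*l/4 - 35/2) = 4*(l - 2)/(4*l^2 - 13*l - 35)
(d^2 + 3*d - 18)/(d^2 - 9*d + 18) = (d + 6)/(d - 6)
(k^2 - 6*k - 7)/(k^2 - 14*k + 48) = (k^2 - 6*k - 7)/(k^2 - 14*k + 48)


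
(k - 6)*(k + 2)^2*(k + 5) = k^4 + 3*k^3 - 30*k^2 - 124*k - 120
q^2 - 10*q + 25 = (q - 5)^2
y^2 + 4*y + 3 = (y + 1)*(y + 3)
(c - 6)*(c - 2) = c^2 - 8*c + 12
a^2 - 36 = (a - 6)*(a + 6)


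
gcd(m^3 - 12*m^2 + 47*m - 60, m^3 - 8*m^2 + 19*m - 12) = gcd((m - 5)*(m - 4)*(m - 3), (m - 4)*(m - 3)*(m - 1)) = m^2 - 7*m + 12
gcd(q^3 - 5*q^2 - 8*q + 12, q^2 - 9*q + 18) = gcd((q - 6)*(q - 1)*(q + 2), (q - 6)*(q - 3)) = q - 6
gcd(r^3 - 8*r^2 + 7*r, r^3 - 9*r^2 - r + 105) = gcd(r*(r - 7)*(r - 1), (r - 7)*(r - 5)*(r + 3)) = r - 7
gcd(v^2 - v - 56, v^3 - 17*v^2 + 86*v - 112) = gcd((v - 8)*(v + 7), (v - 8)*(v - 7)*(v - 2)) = v - 8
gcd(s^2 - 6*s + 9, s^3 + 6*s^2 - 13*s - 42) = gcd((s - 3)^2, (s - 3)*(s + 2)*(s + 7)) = s - 3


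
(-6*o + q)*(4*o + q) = -24*o^2 - 2*o*q + q^2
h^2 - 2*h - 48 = (h - 8)*(h + 6)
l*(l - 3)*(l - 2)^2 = l^4 - 7*l^3 + 16*l^2 - 12*l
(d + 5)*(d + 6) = d^2 + 11*d + 30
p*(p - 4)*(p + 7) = p^3 + 3*p^2 - 28*p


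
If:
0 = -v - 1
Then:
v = -1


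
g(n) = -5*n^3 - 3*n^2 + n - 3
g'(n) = -15*n^2 - 6*n + 1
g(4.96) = -681.96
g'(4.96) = -397.78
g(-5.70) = 819.80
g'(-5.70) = -452.15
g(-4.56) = 404.15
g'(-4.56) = -283.54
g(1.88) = -44.95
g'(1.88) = -63.30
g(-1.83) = 15.77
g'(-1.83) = -38.25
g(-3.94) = 252.30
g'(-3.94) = -208.21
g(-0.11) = -3.14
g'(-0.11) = 1.48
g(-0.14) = -3.19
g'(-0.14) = 1.55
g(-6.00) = 963.00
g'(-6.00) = -503.00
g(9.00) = -3882.00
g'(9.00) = -1268.00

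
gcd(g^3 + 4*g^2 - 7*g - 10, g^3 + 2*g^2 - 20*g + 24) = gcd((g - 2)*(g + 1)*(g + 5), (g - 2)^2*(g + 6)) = g - 2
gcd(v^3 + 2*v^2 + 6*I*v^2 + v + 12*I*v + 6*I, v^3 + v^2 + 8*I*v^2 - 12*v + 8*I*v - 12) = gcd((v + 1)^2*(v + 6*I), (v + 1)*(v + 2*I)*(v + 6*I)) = v^2 + v*(1 + 6*I) + 6*I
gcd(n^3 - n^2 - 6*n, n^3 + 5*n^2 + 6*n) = n^2 + 2*n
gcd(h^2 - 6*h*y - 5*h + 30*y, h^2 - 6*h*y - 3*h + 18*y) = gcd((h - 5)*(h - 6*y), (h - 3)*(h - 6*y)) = -h + 6*y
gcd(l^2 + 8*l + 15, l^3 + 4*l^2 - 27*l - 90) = l + 3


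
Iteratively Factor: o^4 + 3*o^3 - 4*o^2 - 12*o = (o + 3)*(o^3 - 4*o) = o*(o + 3)*(o^2 - 4) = o*(o - 2)*(o + 3)*(o + 2)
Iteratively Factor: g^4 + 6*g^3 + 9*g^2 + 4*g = (g + 1)*(g^3 + 5*g^2 + 4*g) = (g + 1)^2*(g^2 + 4*g) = g*(g + 1)^2*(g + 4)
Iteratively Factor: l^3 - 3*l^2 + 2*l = (l)*(l^2 - 3*l + 2) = l*(l - 2)*(l - 1)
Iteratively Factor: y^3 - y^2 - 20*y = (y)*(y^2 - y - 20) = y*(y + 4)*(y - 5)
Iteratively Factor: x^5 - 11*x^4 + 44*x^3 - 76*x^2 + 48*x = (x - 4)*(x^4 - 7*x^3 + 16*x^2 - 12*x) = x*(x - 4)*(x^3 - 7*x^2 + 16*x - 12) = x*(x - 4)*(x - 2)*(x^2 - 5*x + 6) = x*(x - 4)*(x - 3)*(x - 2)*(x - 2)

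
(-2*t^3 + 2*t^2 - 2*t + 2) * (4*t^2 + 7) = -8*t^5 + 8*t^4 - 22*t^3 + 22*t^2 - 14*t + 14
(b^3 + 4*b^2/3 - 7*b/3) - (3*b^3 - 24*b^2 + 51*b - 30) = -2*b^3 + 76*b^2/3 - 160*b/3 + 30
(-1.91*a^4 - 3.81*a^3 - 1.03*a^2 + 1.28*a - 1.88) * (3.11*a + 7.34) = -5.9401*a^5 - 25.8685*a^4 - 31.1687*a^3 - 3.5794*a^2 + 3.5484*a - 13.7992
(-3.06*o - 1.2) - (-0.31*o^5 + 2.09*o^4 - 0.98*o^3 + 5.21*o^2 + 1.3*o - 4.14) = 0.31*o^5 - 2.09*o^4 + 0.98*o^3 - 5.21*o^2 - 4.36*o + 2.94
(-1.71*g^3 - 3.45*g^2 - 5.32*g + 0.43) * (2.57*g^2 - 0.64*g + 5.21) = -4.3947*g^5 - 7.7721*g^4 - 20.3735*g^3 - 13.4646*g^2 - 27.9924*g + 2.2403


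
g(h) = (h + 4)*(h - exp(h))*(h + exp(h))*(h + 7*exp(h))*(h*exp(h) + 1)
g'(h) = (1 - exp(h))*(h + 4)*(h + exp(h))*(h + 7*exp(h))*(h*exp(h) + 1) + (h + 4)*(h - exp(h))*(h + exp(h))*(h + 7*exp(h))*(h*exp(h) + exp(h)) + (h + 4)*(h - exp(h))*(h + exp(h))*(h*exp(h) + 1)*(7*exp(h) + 1) + (h + 4)*(h - exp(h))*(h + 7*exp(h))*(h*exp(h) + 1)*(exp(h) + 1) + (h - exp(h))*(h + exp(h))*(h + 7*exp(h))*(h*exp(h) + 1)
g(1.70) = -63644.11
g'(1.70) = -297852.92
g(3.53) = -255384694.03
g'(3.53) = -1126397276.82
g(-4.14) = 9.03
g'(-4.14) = -71.83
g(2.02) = -282307.59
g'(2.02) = -1306671.88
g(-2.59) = -15.72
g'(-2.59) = 14.97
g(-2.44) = -13.36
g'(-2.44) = 16.32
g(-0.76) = 1.88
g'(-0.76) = -6.16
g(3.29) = -88346980.57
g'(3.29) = -391887726.23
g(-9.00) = 3640.60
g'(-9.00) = -1945.64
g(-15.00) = 37124.82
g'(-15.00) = -10800.11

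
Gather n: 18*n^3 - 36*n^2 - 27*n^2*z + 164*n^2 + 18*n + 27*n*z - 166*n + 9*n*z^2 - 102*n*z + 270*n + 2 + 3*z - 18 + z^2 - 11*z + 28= 18*n^3 + n^2*(128 - 27*z) + n*(9*z^2 - 75*z + 122) + z^2 - 8*z + 12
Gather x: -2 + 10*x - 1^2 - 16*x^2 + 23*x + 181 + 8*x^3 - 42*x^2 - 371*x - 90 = 8*x^3 - 58*x^2 - 338*x + 88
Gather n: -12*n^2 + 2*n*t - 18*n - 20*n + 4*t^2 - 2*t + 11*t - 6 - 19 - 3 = -12*n^2 + n*(2*t - 38) + 4*t^2 + 9*t - 28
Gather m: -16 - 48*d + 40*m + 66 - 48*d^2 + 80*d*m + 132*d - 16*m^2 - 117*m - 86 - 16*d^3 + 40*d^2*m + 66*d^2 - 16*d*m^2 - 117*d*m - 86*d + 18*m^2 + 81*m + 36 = -16*d^3 + 18*d^2 - 2*d + m^2*(2 - 16*d) + m*(40*d^2 - 37*d + 4)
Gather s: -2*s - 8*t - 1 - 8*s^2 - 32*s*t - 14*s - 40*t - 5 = -8*s^2 + s*(-32*t - 16) - 48*t - 6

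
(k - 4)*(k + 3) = k^2 - k - 12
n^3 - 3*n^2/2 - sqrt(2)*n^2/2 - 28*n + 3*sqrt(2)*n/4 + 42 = (n - 3/2)*(n - 4*sqrt(2))*(n + 7*sqrt(2)/2)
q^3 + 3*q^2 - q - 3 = (q - 1)*(q + 1)*(q + 3)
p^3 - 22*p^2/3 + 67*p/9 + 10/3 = (p - 6)*(p - 5/3)*(p + 1/3)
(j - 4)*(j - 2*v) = j^2 - 2*j*v - 4*j + 8*v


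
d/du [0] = 0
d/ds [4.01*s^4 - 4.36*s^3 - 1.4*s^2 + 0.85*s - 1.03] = 16.04*s^3 - 13.08*s^2 - 2.8*s + 0.85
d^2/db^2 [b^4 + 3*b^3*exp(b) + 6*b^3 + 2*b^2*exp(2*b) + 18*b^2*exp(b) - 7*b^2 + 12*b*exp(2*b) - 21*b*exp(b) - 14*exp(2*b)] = 3*b^3*exp(b) + 8*b^2*exp(2*b) + 36*b^2*exp(b) + 12*b^2 + 64*b*exp(2*b) + 69*b*exp(b) + 36*b - 4*exp(2*b) - 6*exp(b) - 14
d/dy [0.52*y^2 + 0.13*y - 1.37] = 1.04*y + 0.13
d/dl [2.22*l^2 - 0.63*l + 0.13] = 4.44*l - 0.63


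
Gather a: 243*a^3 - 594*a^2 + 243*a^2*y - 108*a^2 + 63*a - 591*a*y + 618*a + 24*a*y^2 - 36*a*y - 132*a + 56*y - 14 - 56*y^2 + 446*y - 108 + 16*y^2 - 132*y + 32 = 243*a^3 + a^2*(243*y - 702) + a*(24*y^2 - 627*y + 549) - 40*y^2 + 370*y - 90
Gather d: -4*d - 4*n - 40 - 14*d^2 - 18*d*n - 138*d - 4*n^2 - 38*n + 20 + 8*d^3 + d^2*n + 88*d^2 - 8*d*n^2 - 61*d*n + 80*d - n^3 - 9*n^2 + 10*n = 8*d^3 + d^2*(n + 74) + d*(-8*n^2 - 79*n - 62) - n^3 - 13*n^2 - 32*n - 20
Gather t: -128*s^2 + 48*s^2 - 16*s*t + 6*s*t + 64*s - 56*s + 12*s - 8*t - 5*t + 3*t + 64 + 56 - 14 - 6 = -80*s^2 + 20*s + t*(-10*s - 10) + 100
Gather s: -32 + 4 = -28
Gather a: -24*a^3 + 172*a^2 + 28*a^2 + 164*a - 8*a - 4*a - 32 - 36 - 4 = -24*a^3 + 200*a^2 + 152*a - 72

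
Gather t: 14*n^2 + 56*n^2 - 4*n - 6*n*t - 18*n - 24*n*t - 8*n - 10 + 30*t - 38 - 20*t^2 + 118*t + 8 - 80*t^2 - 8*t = 70*n^2 - 30*n - 100*t^2 + t*(140 - 30*n) - 40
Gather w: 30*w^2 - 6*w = 30*w^2 - 6*w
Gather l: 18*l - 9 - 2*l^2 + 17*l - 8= -2*l^2 + 35*l - 17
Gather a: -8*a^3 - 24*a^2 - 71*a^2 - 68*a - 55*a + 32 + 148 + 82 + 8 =-8*a^3 - 95*a^2 - 123*a + 270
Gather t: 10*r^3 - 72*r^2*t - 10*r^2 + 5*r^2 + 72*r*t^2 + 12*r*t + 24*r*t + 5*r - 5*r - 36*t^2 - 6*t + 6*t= 10*r^3 - 5*r^2 + t^2*(72*r - 36) + t*(-72*r^2 + 36*r)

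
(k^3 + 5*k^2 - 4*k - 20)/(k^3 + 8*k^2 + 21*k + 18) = (k^2 + 3*k - 10)/(k^2 + 6*k + 9)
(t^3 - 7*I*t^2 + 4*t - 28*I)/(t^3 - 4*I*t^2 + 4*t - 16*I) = (t - 7*I)/(t - 4*I)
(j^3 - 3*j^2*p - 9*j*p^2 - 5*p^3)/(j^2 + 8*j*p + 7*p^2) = (j^2 - 4*j*p - 5*p^2)/(j + 7*p)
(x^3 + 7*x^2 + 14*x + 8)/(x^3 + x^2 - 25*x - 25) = (x^2 + 6*x + 8)/(x^2 - 25)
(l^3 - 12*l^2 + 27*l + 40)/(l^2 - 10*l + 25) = (l^2 - 7*l - 8)/(l - 5)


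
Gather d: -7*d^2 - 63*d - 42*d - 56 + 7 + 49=-7*d^2 - 105*d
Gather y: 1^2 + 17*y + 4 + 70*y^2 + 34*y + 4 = 70*y^2 + 51*y + 9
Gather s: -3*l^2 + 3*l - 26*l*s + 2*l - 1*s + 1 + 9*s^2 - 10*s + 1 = -3*l^2 + 5*l + 9*s^2 + s*(-26*l - 11) + 2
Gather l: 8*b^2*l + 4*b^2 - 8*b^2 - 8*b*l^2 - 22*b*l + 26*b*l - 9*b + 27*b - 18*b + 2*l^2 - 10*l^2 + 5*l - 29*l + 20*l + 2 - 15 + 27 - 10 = -4*b^2 + l^2*(-8*b - 8) + l*(8*b^2 + 4*b - 4) + 4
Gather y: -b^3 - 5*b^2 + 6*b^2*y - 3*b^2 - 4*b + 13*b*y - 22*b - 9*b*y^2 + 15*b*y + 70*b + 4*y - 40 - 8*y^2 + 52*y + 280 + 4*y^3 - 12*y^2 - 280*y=-b^3 - 8*b^2 + 44*b + 4*y^3 + y^2*(-9*b - 20) + y*(6*b^2 + 28*b - 224) + 240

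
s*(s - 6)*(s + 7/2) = s^3 - 5*s^2/2 - 21*s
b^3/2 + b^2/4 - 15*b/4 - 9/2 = (b/2 + 1)*(b - 3)*(b + 3/2)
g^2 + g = g*(g + 1)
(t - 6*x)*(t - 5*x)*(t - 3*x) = t^3 - 14*t^2*x + 63*t*x^2 - 90*x^3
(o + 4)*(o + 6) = o^2 + 10*o + 24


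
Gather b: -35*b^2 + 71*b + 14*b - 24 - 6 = -35*b^2 + 85*b - 30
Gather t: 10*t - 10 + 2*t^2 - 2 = 2*t^2 + 10*t - 12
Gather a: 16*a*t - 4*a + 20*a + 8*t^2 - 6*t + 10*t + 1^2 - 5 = a*(16*t + 16) + 8*t^2 + 4*t - 4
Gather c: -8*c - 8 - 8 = -8*c - 16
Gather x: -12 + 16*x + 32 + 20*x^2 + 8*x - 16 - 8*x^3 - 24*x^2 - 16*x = -8*x^3 - 4*x^2 + 8*x + 4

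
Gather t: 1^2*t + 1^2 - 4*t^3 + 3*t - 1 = -4*t^3 + 4*t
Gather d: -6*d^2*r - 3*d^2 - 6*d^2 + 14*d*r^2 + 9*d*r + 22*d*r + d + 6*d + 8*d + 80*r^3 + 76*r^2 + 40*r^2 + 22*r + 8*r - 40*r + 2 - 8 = d^2*(-6*r - 9) + d*(14*r^2 + 31*r + 15) + 80*r^3 + 116*r^2 - 10*r - 6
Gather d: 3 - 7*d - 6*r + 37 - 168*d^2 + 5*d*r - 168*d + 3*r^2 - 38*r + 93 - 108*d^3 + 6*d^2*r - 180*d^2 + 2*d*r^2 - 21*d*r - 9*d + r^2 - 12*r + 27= -108*d^3 + d^2*(6*r - 348) + d*(2*r^2 - 16*r - 184) + 4*r^2 - 56*r + 160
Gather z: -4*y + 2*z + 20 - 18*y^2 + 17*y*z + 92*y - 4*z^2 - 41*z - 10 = -18*y^2 + 88*y - 4*z^2 + z*(17*y - 39) + 10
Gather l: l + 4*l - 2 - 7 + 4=5*l - 5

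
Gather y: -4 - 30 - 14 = -48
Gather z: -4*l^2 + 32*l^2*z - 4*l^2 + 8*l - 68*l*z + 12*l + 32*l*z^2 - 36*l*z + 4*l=-8*l^2 + 32*l*z^2 + 24*l + z*(32*l^2 - 104*l)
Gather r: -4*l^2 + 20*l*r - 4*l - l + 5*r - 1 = -4*l^2 - 5*l + r*(20*l + 5) - 1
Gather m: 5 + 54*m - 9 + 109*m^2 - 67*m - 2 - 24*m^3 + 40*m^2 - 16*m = -24*m^3 + 149*m^2 - 29*m - 6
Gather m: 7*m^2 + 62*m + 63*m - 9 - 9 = 7*m^2 + 125*m - 18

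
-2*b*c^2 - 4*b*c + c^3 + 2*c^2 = c*(-2*b + c)*(c + 2)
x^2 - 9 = (x - 3)*(x + 3)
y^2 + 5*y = y*(y + 5)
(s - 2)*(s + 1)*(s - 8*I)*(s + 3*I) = s^4 - s^3 - 5*I*s^3 + 22*s^2 + 5*I*s^2 - 24*s + 10*I*s - 48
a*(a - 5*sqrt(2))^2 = a^3 - 10*sqrt(2)*a^2 + 50*a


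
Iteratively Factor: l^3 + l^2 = (l + 1)*(l^2) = l*(l + 1)*(l)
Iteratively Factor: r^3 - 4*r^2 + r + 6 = (r + 1)*(r^2 - 5*r + 6) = (r - 3)*(r + 1)*(r - 2)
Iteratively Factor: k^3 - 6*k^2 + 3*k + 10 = (k + 1)*(k^2 - 7*k + 10) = (k - 2)*(k + 1)*(k - 5)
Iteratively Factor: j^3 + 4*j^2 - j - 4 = (j + 4)*(j^2 - 1) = (j + 1)*(j + 4)*(j - 1)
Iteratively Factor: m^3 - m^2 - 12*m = (m)*(m^2 - m - 12) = m*(m + 3)*(m - 4)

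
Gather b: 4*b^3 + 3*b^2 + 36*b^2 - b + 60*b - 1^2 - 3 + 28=4*b^3 + 39*b^2 + 59*b + 24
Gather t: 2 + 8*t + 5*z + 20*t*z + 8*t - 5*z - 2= t*(20*z + 16)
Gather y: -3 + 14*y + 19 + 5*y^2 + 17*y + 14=5*y^2 + 31*y + 30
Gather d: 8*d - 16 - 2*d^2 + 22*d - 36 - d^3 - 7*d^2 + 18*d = -d^3 - 9*d^2 + 48*d - 52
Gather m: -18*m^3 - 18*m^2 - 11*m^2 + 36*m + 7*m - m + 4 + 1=-18*m^3 - 29*m^2 + 42*m + 5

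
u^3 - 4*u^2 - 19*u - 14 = (u - 7)*(u + 1)*(u + 2)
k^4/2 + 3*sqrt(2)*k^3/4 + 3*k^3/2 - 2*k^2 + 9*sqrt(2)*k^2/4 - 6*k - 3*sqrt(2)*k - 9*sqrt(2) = (k/2 + 1)*(k - 2)*(k + 3)*(k + 3*sqrt(2)/2)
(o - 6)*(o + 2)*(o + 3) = o^3 - o^2 - 24*o - 36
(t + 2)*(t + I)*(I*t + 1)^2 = -t^4 - 2*t^3 + I*t^3 - t^2 + 2*I*t^2 - 2*t + I*t + 2*I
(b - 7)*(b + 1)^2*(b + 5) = b^4 - 38*b^2 - 72*b - 35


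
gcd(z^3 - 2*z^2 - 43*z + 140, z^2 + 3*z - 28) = z^2 + 3*z - 28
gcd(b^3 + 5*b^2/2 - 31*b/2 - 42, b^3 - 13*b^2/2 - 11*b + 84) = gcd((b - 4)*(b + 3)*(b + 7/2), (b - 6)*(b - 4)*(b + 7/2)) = b^2 - b/2 - 14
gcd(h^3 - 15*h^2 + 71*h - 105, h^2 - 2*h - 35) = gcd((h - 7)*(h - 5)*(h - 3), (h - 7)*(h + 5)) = h - 7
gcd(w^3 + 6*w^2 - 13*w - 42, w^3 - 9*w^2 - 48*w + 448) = w + 7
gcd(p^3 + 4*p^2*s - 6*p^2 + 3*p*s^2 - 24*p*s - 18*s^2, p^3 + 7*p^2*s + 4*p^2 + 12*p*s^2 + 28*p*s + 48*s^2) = p + 3*s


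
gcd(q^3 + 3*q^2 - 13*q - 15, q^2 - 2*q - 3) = q^2 - 2*q - 3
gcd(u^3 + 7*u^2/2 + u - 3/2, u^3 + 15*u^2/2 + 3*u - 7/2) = u^2 + u/2 - 1/2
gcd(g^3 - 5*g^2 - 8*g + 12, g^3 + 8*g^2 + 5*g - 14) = g^2 + g - 2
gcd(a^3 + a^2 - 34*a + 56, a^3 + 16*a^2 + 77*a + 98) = a + 7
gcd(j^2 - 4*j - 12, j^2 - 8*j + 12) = j - 6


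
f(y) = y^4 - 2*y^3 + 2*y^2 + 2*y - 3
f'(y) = 4*y^3 - 6*y^2 + 4*y + 2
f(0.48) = -1.75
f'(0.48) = 2.98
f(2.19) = 12.97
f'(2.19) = 24.00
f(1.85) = 6.60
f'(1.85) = 14.19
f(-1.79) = 21.57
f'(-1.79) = -47.33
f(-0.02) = -3.04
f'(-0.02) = 1.92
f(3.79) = 130.76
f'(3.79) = 148.74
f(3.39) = 80.92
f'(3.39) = 102.44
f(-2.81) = 113.90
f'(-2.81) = -145.37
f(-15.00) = 57792.00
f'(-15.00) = -14908.00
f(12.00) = 17589.00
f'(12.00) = 6098.00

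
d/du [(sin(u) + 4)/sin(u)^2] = -(sin(u) + 8)*cos(u)/sin(u)^3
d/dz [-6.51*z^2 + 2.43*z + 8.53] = 2.43 - 13.02*z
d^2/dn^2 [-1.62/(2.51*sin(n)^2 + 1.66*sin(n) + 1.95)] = (40.824648*sin(n)^4 + 20.249676*sin(n)^3 - 88.48926*sin(n)^2 - 45.743292*sin(n) + 6.930036)/(2.51*sin(n)^2 + 1.66*sin(n) + 1.95)^3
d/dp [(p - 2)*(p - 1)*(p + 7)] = 3*p^2 + 8*p - 19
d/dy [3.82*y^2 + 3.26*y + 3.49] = 7.64*y + 3.26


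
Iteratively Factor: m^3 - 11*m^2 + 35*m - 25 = (m - 5)*(m^2 - 6*m + 5) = (m - 5)*(m - 1)*(m - 5)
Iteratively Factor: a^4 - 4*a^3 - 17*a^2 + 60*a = (a)*(a^3 - 4*a^2 - 17*a + 60) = a*(a + 4)*(a^2 - 8*a + 15) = a*(a - 3)*(a + 4)*(a - 5)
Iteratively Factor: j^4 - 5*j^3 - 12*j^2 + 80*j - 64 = (j - 4)*(j^3 - j^2 - 16*j + 16) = (j - 4)*(j + 4)*(j^2 - 5*j + 4) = (j - 4)*(j - 1)*(j + 4)*(j - 4)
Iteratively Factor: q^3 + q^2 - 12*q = (q - 3)*(q^2 + 4*q) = q*(q - 3)*(q + 4)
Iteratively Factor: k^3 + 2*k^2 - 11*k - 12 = (k + 4)*(k^2 - 2*k - 3) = (k + 1)*(k + 4)*(k - 3)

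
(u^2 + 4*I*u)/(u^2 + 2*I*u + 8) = u/(u - 2*I)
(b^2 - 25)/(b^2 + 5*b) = (b - 5)/b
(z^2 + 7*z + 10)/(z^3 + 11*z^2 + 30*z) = (z + 2)/(z*(z + 6))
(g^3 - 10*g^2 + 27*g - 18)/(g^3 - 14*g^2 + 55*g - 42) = (g - 3)/(g - 7)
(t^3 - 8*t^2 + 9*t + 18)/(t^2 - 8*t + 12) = (t^2 - 2*t - 3)/(t - 2)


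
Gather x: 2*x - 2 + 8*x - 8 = 10*x - 10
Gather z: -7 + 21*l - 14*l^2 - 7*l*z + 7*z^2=-14*l^2 - 7*l*z + 21*l + 7*z^2 - 7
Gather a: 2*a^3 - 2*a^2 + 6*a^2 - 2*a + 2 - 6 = 2*a^3 + 4*a^2 - 2*a - 4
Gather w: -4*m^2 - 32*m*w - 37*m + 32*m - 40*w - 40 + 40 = -4*m^2 - 5*m + w*(-32*m - 40)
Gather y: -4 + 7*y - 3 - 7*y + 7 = 0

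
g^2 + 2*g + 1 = (g + 1)^2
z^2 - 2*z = z*(z - 2)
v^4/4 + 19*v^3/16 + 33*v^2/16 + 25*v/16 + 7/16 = (v/4 + 1/4)*(v + 1)^2*(v + 7/4)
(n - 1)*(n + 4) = n^2 + 3*n - 4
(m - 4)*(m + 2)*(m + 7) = m^3 + 5*m^2 - 22*m - 56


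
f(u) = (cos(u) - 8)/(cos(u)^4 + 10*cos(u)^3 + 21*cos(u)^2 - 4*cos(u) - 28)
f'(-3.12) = -0.03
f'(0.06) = -1800.41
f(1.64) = 0.29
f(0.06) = 54.12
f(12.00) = 0.72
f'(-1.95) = -0.25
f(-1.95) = 0.35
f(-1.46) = 0.28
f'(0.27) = -19.74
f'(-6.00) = -17.11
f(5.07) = 0.29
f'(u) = (cos(u) - 8)*(4*sin(u)*cos(u)^3 + 30*sin(u)*cos(u)^2 + 42*sin(u)*cos(u) - 4*sin(u))/(cos(u)^4 + 10*cos(u)^3 + 21*cos(u)^2 - 4*cos(u) - 28)^2 - sin(u)/(cos(u)^4 + 10*cos(u)^3 + 21*cos(u)^2 - 4*cos(u) - 28)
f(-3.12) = 0.75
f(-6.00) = 2.53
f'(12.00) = 2.11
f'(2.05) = 0.29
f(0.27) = 2.78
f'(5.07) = 0.11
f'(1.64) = 0.11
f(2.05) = 0.37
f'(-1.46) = -0.03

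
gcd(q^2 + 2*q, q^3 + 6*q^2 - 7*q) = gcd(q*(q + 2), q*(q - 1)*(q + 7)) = q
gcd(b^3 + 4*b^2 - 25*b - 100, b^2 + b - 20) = b + 5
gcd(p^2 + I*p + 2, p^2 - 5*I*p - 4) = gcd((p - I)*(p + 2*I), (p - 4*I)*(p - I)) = p - I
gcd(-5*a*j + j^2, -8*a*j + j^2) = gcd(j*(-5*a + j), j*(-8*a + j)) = j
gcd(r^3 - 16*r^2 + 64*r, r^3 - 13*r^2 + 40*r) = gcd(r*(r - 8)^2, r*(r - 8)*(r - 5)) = r^2 - 8*r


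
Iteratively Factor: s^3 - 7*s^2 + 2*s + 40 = (s + 2)*(s^2 - 9*s + 20) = (s - 4)*(s + 2)*(s - 5)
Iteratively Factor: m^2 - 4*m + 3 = (m - 3)*(m - 1)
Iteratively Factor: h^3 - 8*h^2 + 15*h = (h)*(h^2 - 8*h + 15) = h*(h - 5)*(h - 3)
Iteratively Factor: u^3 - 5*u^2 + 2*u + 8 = (u - 4)*(u^2 - u - 2) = (u - 4)*(u - 2)*(u + 1)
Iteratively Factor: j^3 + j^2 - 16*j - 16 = (j + 4)*(j^2 - 3*j - 4) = (j - 4)*(j + 4)*(j + 1)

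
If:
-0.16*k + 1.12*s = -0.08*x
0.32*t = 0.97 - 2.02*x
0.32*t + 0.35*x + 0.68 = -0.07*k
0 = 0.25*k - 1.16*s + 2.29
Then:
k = -27.03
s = -3.85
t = 3.95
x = -0.14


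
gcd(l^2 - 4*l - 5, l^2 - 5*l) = l - 5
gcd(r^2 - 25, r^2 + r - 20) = r + 5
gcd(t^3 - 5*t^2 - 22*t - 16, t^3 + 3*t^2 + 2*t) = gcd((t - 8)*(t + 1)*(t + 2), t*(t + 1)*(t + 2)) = t^2 + 3*t + 2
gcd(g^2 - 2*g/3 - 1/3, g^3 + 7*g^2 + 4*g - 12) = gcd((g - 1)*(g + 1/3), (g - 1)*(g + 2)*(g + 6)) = g - 1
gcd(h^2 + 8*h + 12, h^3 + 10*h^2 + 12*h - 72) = h + 6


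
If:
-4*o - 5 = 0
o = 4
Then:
No Solution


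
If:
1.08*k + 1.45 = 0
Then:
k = -1.34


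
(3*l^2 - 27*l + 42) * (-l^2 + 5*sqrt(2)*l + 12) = -3*l^4 + 15*sqrt(2)*l^3 + 27*l^3 - 135*sqrt(2)*l^2 - 6*l^2 - 324*l + 210*sqrt(2)*l + 504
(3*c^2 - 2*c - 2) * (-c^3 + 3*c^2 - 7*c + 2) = -3*c^5 + 11*c^4 - 25*c^3 + 14*c^2 + 10*c - 4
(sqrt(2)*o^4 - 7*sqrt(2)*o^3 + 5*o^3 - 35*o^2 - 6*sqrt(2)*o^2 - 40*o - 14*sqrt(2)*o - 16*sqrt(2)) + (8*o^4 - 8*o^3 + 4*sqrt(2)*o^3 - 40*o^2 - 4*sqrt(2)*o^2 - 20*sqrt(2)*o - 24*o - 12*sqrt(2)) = sqrt(2)*o^4 + 8*o^4 - 3*sqrt(2)*o^3 - 3*o^3 - 75*o^2 - 10*sqrt(2)*o^2 - 64*o - 34*sqrt(2)*o - 28*sqrt(2)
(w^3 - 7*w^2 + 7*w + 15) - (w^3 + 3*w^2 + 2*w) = -10*w^2 + 5*w + 15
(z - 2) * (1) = z - 2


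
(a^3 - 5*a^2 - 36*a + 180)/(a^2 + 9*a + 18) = (a^2 - 11*a + 30)/(a + 3)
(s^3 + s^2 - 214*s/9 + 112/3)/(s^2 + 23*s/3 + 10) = (9*s^2 - 45*s + 56)/(3*(3*s + 5))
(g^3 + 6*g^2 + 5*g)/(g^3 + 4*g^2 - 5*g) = (g + 1)/(g - 1)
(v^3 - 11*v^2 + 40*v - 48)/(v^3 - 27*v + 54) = (v^2 - 8*v + 16)/(v^2 + 3*v - 18)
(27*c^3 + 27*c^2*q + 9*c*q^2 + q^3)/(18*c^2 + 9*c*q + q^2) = (9*c^2 + 6*c*q + q^2)/(6*c + q)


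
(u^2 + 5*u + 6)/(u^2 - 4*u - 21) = (u + 2)/(u - 7)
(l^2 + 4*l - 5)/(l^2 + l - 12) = (l^2 + 4*l - 5)/(l^2 + l - 12)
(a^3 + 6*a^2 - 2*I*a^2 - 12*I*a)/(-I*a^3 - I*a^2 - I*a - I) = a*(I*a^2 + 2*a*(1 + 3*I) + 12)/(a^3 + a^2 + a + 1)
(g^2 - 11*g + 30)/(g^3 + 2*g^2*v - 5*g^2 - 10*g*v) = (g - 6)/(g*(g + 2*v))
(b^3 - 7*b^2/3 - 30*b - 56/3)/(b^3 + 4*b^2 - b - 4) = (3*b^2 - 19*b - 14)/(3*(b^2 - 1))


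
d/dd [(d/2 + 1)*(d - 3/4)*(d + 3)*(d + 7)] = 2*d^3 + 135*d^2/8 + 32*d + 45/8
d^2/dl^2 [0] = 0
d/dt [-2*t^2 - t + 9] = -4*t - 1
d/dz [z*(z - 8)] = 2*z - 8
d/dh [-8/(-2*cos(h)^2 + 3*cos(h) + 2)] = 8*(4*cos(h) - 3)*sin(h)/(2*sin(h)^2 + 3*cos(h))^2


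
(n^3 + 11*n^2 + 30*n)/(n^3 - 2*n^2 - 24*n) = (n^2 + 11*n + 30)/(n^2 - 2*n - 24)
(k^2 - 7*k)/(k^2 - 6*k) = (k - 7)/(k - 6)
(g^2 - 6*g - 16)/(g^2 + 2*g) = (g - 8)/g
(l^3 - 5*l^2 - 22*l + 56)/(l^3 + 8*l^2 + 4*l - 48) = (l - 7)/(l + 6)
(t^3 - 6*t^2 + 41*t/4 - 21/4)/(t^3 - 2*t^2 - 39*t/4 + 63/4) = (t - 1)/(t + 3)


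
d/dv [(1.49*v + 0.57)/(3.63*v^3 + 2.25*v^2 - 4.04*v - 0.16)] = (-10.8174*v^3 - 9.5598*v^2 - 2.565*v + 2.0644)/(13.1769*v^6 + 16.335*v^5 - 24.2679*v^4 - 19.3416*v^3 + 15.6016*v^2 + 1.2928*v + 0.0256)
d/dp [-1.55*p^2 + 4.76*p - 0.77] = 4.76 - 3.1*p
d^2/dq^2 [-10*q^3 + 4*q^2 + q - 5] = 8 - 60*q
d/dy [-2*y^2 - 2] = -4*y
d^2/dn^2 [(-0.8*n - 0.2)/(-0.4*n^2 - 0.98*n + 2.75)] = ((0.8*n + 0.2)*(0.8*n + 0.98)*(1.6*n + 1.96) - (1.92*n + 1.728)*(0.4*n^2 + 0.98*n - 2.75))/(0.4*n^2 + 0.98*n - 2.75)^3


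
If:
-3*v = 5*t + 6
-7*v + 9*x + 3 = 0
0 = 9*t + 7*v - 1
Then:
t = -45/8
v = 59/8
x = 389/72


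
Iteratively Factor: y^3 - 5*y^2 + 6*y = (y)*(y^2 - 5*y + 6) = y*(y - 2)*(y - 3)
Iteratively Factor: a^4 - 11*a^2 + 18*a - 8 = (a - 1)*(a^3 + a^2 - 10*a + 8) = (a - 1)^2*(a^2 + 2*a - 8) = (a - 2)*(a - 1)^2*(a + 4)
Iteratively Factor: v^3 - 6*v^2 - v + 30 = (v - 3)*(v^2 - 3*v - 10) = (v - 3)*(v + 2)*(v - 5)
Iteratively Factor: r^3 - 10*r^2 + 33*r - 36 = (r - 4)*(r^2 - 6*r + 9) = (r - 4)*(r - 3)*(r - 3)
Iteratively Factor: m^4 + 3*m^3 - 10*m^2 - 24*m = (m + 4)*(m^3 - m^2 - 6*m) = (m - 3)*(m + 4)*(m^2 + 2*m) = m*(m - 3)*(m + 4)*(m + 2)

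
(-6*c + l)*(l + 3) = -6*c*l - 18*c + l^2 + 3*l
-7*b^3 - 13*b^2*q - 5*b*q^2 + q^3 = (-7*b + q)*(b + q)^2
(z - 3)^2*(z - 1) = z^3 - 7*z^2 + 15*z - 9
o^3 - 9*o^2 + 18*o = o*(o - 6)*(o - 3)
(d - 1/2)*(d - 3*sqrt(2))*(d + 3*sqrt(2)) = d^3 - d^2/2 - 18*d + 9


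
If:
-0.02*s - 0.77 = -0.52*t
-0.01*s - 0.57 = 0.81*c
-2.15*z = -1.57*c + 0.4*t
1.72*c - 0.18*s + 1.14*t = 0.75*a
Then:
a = 12.9771282891742*z + 10.8805590457981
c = 0.763452608576892*z - 0.101065282709642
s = -61.8396612947282*z - 48.813712100519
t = -2.3784485113357*z - 0.396681234635346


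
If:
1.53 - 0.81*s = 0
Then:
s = 1.89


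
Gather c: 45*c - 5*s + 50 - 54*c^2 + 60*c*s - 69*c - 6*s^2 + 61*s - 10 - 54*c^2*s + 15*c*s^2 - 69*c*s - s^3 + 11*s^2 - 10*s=c^2*(-54*s - 54) + c*(15*s^2 - 9*s - 24) - s^3 + 5*s^2 + 46*s + 40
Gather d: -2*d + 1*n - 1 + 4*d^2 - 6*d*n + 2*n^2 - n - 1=4*d^2 + d*(-6*n - 2) + 2*n^2 - 2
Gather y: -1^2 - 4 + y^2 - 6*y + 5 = y^2 - 6*y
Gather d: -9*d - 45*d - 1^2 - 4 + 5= -54*d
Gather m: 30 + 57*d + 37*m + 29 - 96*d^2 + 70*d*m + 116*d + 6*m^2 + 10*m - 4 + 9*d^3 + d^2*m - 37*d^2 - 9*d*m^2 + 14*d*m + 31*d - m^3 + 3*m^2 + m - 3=9*d^3 - 133*d^2 + 204*d - m^3 + m^2*(9 - 9*d) + m*(d^2 + 84*d + 48) + 52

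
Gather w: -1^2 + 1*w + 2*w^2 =2*w^2 + w - 1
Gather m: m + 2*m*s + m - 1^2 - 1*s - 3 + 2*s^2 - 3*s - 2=m*(2*s + 2) + 2*s^2 - 4*s - 6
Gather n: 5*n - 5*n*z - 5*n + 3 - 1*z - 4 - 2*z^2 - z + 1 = -5*n*z - 2*z^2 - 2*z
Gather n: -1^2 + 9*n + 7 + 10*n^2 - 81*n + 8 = 10*n^2 - 72*n + 14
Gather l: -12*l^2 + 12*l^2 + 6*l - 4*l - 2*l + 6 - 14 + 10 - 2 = 0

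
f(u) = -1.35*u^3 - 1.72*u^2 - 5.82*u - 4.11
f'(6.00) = -172.26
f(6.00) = -392.55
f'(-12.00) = -547.74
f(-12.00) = 2150.85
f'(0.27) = -7.04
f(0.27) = -5.83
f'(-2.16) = -17.29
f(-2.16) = 14.04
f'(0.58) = -9.18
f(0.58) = -8.33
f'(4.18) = -90.96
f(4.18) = -157.09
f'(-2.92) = -30.31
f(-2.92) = 31.83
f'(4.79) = -115.22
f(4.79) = -219.82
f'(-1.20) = -7.52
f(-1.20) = 2.73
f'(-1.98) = -14.89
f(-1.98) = 11.15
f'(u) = -4.05*u^2 - 3.44*u - 5.82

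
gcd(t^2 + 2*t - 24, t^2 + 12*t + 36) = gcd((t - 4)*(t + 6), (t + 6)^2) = t + 6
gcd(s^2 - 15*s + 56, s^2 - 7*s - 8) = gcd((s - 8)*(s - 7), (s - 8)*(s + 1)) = s - 8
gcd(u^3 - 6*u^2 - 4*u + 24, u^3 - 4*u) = u^2 - 4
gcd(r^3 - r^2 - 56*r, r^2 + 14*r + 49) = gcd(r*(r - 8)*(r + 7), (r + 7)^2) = r + 7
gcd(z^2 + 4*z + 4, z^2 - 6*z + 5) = 1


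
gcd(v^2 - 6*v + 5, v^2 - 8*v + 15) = v - 5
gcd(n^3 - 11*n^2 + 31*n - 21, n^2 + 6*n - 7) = n - 1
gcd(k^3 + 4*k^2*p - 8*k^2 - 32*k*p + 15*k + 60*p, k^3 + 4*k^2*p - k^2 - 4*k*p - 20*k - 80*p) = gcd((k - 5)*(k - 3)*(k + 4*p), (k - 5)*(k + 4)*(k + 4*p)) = k^2 + 4*k*p - 5*k - 20*p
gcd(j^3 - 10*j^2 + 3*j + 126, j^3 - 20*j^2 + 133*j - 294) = j^2 - 13*j + 42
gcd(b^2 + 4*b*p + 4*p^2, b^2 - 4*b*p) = 1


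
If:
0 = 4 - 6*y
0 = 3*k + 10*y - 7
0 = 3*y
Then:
No Solution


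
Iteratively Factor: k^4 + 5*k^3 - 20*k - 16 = (k - 2)*(k^3 + 7*k^2 + 14*k + 8) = (k - 2)*(k + 2)*(k^2 + 5*k + 4) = (k - 2)*(k + 1)*(k + 2)*(k + 4)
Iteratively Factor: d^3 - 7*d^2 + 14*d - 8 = (d - 1)*(d^2 - 6*d + 8) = (d - 2)*(d - 1)*(d - 4)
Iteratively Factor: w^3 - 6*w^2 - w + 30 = (w - 3)*(w^2 - 3*w - 10) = (w - 3)*(w + 2)*(w - 5)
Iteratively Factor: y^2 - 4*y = (y - 4)*(y)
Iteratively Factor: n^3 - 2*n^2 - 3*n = (n)*(n^2 - 2*n - 3) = n*(n + 1)*(n - 3)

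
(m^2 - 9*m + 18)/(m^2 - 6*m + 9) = (m - 6)/(m - 3)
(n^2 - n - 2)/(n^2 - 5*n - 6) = (n - 2)/(n - 6)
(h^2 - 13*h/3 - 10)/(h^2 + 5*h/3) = (h - 6)/h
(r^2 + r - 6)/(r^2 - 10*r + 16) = (r + 3)/(r - 8)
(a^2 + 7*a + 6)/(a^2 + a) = (a + 6)/a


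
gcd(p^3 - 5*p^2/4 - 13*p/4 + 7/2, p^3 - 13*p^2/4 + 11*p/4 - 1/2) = p^2 - 3*p + 2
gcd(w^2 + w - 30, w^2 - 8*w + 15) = w - 5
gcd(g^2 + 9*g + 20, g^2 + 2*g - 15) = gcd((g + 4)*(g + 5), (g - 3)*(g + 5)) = g + 5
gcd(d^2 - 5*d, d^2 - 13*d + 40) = d - 5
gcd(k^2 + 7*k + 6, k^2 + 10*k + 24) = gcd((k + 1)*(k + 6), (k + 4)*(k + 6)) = k + 6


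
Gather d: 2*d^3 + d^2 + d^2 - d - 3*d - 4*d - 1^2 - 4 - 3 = 2*d^3 + 2*d^2 - 8*d - 8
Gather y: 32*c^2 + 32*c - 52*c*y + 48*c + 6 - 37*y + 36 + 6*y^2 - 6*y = 32*c^2 + 80*c + 6*y^2 + y*(-52*c - 43) + 42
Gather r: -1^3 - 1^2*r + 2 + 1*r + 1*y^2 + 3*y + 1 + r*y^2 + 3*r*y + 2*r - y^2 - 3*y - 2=r*(y^2 + 3*y + 2)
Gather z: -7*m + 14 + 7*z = -7*m + 7*z + 14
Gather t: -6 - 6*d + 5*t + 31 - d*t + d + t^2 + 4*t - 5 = -5*d + t^2 + t*(9 - d) + 20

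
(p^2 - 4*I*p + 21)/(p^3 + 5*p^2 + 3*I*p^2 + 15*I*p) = (p - 7*I)/(p*(p + 5))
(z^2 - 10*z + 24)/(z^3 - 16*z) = (z - 6)/(z*(z + 4))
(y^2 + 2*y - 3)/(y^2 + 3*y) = (y - 1)/y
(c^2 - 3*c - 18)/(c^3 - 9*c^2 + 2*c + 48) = (c^2 - 3*c - 18)/(c^3 - 9*c^2 + 2*c + 48)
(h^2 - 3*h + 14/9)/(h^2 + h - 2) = (h^2 - 3*h + 14/9)/(h^2 + h - 2)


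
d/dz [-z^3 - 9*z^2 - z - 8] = -3*z^2 - 18*z - 1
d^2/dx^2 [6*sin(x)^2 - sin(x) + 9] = sin(x) + 12*cos(2*x)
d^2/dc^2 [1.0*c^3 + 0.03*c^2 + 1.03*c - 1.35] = 6.0*c + 0.06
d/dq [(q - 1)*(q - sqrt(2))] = 2*q - sqrt(2) - 1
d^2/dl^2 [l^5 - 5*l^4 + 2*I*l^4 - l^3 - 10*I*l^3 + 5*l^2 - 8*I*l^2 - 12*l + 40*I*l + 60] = 20*l^3 + l^2*(-60 + 24*I) + l*(-6 - 60*I) + 10 - 16*I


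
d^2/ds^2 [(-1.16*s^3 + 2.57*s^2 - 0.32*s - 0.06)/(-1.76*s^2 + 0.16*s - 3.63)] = (-7.105427357601e-15*s^5 - 14.227584*s^3 + 95.588064*s^2 + 79.343352*s - 68.121138)/(5.451776*s^6 - 1.486848*s^5 + 33.868032*s^4 - 6.137344*s^3 + 69.852816*s^2 - 6.324912*s + 47.832147)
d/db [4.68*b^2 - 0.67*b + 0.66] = 9.36*b - 0.67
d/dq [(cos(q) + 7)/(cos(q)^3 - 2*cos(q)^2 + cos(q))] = (21*cos(q) + cos(2*q) - 6)*sin(q)/((cos(q) - 1)^3*cos(q)^2)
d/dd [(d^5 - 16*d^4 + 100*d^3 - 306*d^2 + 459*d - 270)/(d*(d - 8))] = (3*d^6 - 64*d^5 + 484*d^4 - 1600*d^3 + 1989*d^2 + 540*d - 2160)/(d^2*(d^2 - 16*d + 64))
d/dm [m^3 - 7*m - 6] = 3*m^2 - 7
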